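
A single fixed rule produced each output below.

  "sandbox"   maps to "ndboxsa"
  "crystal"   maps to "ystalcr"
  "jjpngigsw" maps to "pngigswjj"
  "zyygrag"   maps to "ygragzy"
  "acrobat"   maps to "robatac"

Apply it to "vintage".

ntagevi

Each output is the input with this applied: move the first 2 characters to the end (rotate left by 2).
Applying that to "vintage" gives "ntagevi".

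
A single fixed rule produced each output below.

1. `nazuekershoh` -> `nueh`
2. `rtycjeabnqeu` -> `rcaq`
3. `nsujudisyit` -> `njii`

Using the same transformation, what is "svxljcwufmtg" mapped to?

slwm

The transformation: keep one character in every 3, starting at position 1 (positions 1st, 4th, 7th, ...).
So "svxljcwufmtg" becomes "slwm".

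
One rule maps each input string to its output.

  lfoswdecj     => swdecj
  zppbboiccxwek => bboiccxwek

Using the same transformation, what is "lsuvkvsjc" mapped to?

vkvsjc

In each case the input is transformed by: delete the first 3 characters.
On "lsuvkvsjc" that produces "vkvsjc".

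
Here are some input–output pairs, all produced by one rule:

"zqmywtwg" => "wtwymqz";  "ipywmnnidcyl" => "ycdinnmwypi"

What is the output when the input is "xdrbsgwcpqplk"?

lpqpcwgsbrdx

What's happening: reverse the string, then delete the first character.
Applying both steps to "xdrbsgwcpqplk": "klpqpcwgsbrdx", then "lpqpcwgsbrdx".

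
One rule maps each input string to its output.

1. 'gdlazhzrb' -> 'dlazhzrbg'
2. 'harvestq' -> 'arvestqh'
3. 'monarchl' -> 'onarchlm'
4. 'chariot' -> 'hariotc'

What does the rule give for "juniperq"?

The pattern: move the first character to the end.
For "juniperq" the result is "uniperqj".

uniperqj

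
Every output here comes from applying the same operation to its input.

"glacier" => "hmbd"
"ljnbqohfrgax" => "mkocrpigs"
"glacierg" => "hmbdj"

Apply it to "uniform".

vojg

The rule is to shift every letter 1 place forward in the alphabet (wrapping around), then delete the last 3 characters.
"uniform" → "vojg".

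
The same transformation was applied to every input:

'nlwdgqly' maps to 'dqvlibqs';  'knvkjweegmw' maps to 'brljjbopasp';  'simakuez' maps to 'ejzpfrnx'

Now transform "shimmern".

swjrrnmx

Looking at the pairs, the operation is to reverse the string, then shift every letter 5 places forward in the alphabet (wrapping around).
Applying that to "shimmern" gives "swjrrnmx".
(Check on "simakuez": → "zeukamis" → "ejzpfrnx" ✓)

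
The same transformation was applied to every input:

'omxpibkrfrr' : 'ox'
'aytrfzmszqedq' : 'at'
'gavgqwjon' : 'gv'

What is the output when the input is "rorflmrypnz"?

The transformation: keep every other character starting from the first (positions 1st, 3rd, 5th, ...), then keep only the first 2 characters.
Starting from "rorflmrypnz": after the first operation, "rrlrpz"; after the second, "rr".

rr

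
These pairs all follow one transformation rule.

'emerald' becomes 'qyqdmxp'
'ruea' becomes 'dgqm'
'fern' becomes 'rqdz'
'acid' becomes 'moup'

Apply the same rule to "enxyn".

Each output is the input with this applied: shift every letter 12 places forward in the alphabet (wrapping around).
For "enxyn" the result is "qzjkz".

qzjkz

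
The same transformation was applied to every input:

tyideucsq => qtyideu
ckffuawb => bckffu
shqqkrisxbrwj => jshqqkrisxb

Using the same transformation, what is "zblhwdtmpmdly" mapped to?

In each case the input is transformed by: move the last 3 characters to the front (rotate right by 3), then delete the first 2 characters.
For "zblhwdtmpmdly", step one produces "dlyzblhwdtmpm"; step two turns that into "yzblhwdtmpm".

yzblhwdtmpm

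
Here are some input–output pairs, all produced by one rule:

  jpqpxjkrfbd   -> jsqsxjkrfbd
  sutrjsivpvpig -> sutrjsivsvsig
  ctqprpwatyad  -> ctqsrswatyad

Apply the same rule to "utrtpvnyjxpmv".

utrtsvnyjxsmv

The transformation: replace every "p" with "s".
Doing the same to "utrtpvnyjxpmv": "utrtsvnyjxsmv".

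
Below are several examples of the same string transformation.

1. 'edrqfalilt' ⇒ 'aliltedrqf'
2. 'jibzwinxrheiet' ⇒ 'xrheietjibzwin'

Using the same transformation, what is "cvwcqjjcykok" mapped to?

jcykokcvwcqj

What's happening: swap the front and back halves of the string.
"cvwcqjjcykok" → "jcykokcvwcqj".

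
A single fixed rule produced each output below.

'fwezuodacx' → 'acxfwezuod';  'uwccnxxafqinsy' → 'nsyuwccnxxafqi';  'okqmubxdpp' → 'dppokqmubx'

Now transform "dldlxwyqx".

In each case the input is transformed by: move the last 3 characters to the front (rotate right by 3).
On "dldlxwyqx" that produces "yqxdldlxw".

yqxdldlxw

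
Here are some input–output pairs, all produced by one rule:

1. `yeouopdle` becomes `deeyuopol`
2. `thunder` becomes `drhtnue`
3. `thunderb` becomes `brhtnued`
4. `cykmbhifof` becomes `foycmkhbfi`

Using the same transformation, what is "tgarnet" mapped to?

The transformation: swap each adjacent pair of characters (1↔2, 3↔4, ...), then move the last 2 characters to the front (rotate right by 2).
Applying both steps to "tgarnet": "gtraent", then "ntgtrae".
(Check on "thunderb": → "htnuedbr" → "brhtnued" ✓)

ntgtrae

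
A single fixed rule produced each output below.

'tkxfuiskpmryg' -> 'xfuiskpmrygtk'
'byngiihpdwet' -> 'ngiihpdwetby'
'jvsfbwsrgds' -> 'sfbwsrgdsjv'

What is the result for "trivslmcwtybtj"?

The rule is to move the first 2 characters to the end (rotate left by 2).
"trivslmcwtybtj" → "ivslmcwtybtjtr".

ivslmcwtybtjtr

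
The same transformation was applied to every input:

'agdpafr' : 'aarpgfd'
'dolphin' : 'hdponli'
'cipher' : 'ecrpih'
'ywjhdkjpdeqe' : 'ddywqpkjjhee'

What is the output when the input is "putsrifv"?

ifvutsrp

The rule is to sort the characters into reverse alphabetical order, then move the last 2 characters to the front (rotate right by 2).
On "putsrifv": the first step gives "vutsrpif", and the second then gives "ifvutsrp".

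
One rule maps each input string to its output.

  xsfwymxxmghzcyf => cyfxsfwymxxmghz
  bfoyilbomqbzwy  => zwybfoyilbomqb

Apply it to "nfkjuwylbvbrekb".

The transformation: move the last 3 characters to the front (rotate right by 3).
On "nfkjuwylbvbrekb" that produces "ekbnfkjuwylbvbr".

ekbnfkjuwylbvbr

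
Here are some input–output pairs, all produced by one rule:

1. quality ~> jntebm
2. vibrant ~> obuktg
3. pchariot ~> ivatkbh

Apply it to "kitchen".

dbmvax

Each output is the input with this applied: shift every letter 7 places backward in the alphabet (wrapping around), then delete the last character.
Starting from "kitchen": after the first operation, "dbmvaxg"; after the second, "dbmvax".
(Check on "pchariot": → "ivatkbhm" → "ivatkbh" ✓)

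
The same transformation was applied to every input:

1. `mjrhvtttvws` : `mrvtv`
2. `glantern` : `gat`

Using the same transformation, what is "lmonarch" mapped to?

The pattern: delete the last 2 characters, then keep every other character starting from the first (positions 1st, 3rd, 5th, ...).
Starting from "lmonarch": after the first operation, "lmonar"; after the second, "loa".

loa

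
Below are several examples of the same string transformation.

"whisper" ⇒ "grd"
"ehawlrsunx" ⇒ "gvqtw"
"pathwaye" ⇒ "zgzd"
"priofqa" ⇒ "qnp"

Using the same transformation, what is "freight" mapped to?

What's happening: shift every letter 1 place backward in the alphabet (wrapping around), then keep every other character starting from the second (positions 2nd, 4th, 6th, ...).
"freight" → "eqdhfgs" → "qhg".

qhg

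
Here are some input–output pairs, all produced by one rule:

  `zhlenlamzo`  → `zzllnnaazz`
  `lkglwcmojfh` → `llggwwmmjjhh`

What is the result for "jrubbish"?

Looking at the pairs, the operation is to keep every other character starting from the first (positions 1st, 3rd, 5th, ...), then double every character.
"jrubbish" → "jubs" → "jjuubbss".

jjuubbss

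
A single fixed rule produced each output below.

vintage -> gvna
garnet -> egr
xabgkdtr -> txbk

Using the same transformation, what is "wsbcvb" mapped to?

Each output is the input with this applied: move the last 2 characters to the front (rotate right by 2), then keep every other character starting from the first (positions 1st, 3rd, 5th, ...).
Applying that to "wsbcvb" gives "vwb".

vwb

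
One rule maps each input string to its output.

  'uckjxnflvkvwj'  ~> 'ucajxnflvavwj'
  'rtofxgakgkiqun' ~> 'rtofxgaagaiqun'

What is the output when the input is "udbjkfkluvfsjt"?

The transformation: replace every "k" with "a".
So "udbjkfkluvfsjt" becomes "udbjafaluvfsjt".

udbjafaluvfsjt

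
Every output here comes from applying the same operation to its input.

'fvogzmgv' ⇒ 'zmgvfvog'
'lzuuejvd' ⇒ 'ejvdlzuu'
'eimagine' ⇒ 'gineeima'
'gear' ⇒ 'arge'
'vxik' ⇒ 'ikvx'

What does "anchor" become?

horanc

Looking at the pairs, the operation is to swap the front and back halves of the string.
On "anchor" that produces "horanc".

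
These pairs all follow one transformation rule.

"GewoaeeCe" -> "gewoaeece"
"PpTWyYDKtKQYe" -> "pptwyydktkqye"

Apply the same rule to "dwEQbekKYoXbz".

Rule — convert every letter to lowercase.
"dwEQbekKYoXbz" → "dweqbekkyoxbz".

dweqbekkyoxbz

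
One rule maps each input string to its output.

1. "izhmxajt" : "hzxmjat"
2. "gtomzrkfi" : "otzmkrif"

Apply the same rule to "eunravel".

nuarevl

The transformation: delete the first character, then swap each adjacent pair of characters (1↔2, 3↔4, ...).
"eunravel" → "nuarevl".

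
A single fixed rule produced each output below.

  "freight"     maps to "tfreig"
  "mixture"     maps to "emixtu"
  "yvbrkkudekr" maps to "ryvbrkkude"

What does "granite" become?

egrani

Rule — move the last 2 characters to the front (rotate right by 2), then delete the first character.
On "granite": the first step gives "tegrani", and the second then gives "egrani".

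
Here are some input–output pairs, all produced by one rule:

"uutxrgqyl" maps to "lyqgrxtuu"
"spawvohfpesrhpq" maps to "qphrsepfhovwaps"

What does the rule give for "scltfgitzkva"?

What's happening: reverse the string.
Doing the same to "scltfgitzkva": "avkztigftlcs".

avkztigftlcs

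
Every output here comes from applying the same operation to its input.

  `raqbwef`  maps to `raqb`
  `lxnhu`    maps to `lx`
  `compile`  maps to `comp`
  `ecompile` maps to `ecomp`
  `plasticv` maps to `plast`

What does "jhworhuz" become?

Looking at the pairs, the operation is to delete the last 3 characters.
For "jhworhuz" the result is "jhwor".

jhwor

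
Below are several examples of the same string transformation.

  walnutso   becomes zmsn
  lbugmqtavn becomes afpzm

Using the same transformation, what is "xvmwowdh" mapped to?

uvvg

Looking at the pairs, the operation is to shift every letter 1 place backward in the alphabet (wrapping around), then keep every other character starting from the second (positions 2nd, 4th, 6th, ...).
So "xvmwowdh" becomes "uvvg".
(Check on "lbugmqtavn": → "katflpszum" → "afpzm" ✓)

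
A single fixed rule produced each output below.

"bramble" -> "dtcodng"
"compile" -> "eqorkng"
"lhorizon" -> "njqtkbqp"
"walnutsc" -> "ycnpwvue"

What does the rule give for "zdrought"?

bftqwijv

Rule — shift every letter 2 places forward in the alphabet (wrapping around).
"zdrought" → "bftqwijv".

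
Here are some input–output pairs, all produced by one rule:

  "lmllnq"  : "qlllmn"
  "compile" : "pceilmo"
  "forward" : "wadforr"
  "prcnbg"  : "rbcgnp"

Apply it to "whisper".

Rule — sort the characters into alphabetical order, then move the last character to the front.
Working it through for "whisper": intermediate "ehiprsw", final "wehiprs".

wehiprs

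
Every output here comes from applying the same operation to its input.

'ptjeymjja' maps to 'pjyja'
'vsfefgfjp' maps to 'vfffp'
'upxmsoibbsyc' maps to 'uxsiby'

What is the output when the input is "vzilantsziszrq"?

viatzsr

What's happening: keep every other character starting from the first (positions 1st, 3rd, 5th, ...).
So "vzilantsziszrq" becomes "viatzsr".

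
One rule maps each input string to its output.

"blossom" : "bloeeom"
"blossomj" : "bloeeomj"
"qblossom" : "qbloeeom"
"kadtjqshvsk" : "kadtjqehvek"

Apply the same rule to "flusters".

fluetere

In each case the input is transformed by: replace every "s" with "e".
So "flusters" becomes "fluetere".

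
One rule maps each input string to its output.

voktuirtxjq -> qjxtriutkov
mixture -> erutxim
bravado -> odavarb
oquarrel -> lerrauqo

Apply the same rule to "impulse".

eslupmi

The transformation: reverse the string.
For "impulse" the result is "eslupmi".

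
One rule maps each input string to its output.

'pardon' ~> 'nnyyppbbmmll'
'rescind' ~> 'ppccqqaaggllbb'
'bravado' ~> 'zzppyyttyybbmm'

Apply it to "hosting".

The transformation: double every character, then shift every letter 2 places backward in the alphabet (wrapping around).
Starting from "hosting": after the first operation, "hhoossttiinngg"; after the second, "ffmmqqrrggllee".

ffmmqqrrggllee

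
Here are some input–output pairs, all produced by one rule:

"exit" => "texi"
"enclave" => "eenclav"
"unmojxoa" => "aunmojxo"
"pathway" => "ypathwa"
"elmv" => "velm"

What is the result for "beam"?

mbea

Each output is the input with this applied: move the last character to the front.
So "beam" becomes "mbea".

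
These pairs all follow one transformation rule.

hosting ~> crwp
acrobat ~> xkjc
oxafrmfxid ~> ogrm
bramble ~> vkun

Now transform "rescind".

lrwm

Looking at the pairs, the operation is to shift every letter 9 places forward in the alphabet (wrapping around), then keep only the last 4 characters.
For "rescind", step one produces "anblrwm"; step two turns that into "lrwm".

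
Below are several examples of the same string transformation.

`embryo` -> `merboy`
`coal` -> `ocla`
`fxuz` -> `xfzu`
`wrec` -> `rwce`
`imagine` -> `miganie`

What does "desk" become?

Looking at the pairs, the operation is to swap each adjacent pair of characters (1↔2, 3↔4, ...).
For "desk" the result is "edks".

edks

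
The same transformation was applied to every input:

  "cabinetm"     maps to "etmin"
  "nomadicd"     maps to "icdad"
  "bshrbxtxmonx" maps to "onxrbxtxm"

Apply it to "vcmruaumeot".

eotruaum

Rule — delete the first 3 characters, then move the last 3 characters to the front (rotate right by 3).
Starting from "vcmruaumeot": after the first operation, "ruaumeot"; after the second, "eotruaum".
(Check on "nomadicd": → "adicd" → "icdad" ✓)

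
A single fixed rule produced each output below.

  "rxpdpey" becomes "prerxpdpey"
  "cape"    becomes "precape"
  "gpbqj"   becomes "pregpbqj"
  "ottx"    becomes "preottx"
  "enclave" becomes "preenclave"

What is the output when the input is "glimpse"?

preglimpse

Looking at the pairs, the operation is to prepend "pre".
Applying that to "glimpse" gives "preglimpse".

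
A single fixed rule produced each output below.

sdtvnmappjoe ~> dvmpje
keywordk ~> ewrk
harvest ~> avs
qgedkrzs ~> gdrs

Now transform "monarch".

Rule — keep every other character starting from the second (positions 2nd, 4th, 6th, ...).
On "monarch" that produces "oac".

oac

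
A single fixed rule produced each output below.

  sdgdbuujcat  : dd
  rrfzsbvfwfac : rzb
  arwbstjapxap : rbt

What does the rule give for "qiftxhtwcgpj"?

ith

The rule is to keep every other character starting from the second (positions 2nd, 4th, 6th, ...), then delete the last 3 characters.
On "qiftxhtwcgpj": the first step gives "ithwgj", and the second then gives "ith".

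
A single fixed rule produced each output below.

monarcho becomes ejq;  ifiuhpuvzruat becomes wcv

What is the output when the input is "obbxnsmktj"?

The transformation: shift every letter 2 places forward in the alphabet (wrapping around), then keep only the last 3 characters.
On "obbxnsmktj": the first step gives "qddzpuomvl", and the second then gives "mvl".

mvl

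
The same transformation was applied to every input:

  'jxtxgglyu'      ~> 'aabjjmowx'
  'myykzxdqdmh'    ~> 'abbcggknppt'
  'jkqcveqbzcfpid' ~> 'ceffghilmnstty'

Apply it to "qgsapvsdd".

dggjstvvy

Rule — shift every letter 3 places forward in the alphabet (wrapping around), then sort the characters into alphabetical order.
"qgsapvsdd" → "tjvdsyvgg" → "dggjstvvy".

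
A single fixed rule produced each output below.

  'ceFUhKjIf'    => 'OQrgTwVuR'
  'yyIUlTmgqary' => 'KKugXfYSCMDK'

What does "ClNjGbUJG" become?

The rule is to flip the case of every letter, then shift every letter 12 places forward in the alphabet (wrapping around).
On "ClNjGbUJG": the first step gives "cLnJgBujg", and the second then gives "oXzVsNgvs".

oXzVsNgvs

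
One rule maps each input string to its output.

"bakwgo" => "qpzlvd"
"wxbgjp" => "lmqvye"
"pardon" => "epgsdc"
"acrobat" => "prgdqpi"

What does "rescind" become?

gthrxcs

In each case the input is transformed by: shift every letter 11 places backward in the alphabet (wrapping around).
Applying that to "rescind" gives "gthrxcs".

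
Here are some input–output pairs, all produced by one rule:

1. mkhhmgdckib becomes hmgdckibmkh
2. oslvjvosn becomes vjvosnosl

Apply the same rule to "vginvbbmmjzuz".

nvbbmmjzuzvgi

What's happening: move the first 3 characters to the end (rotate left by 3).
"vginvbbmmjzuz" → "nvbbmmjzuzvgi".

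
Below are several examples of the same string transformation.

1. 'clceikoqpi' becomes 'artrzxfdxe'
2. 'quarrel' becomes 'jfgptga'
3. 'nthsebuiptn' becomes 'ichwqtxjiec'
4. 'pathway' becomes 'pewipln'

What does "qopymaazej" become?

The rule is to shift every letter 11 places backward in the alphabet (wrapping around), then swap each adjacent pair of characters (1↔2, 3↔4, ...).
On "qopymaazej": the first step gives "fdenbppoty", and the second then gives "dfnepbopyt".

dfnepbopyt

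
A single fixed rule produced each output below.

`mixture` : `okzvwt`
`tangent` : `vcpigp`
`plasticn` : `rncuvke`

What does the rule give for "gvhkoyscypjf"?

The transformation: shift every letter 2 places forward in the alphabet (wrapping around), then delete the last character.
On "gvhkoyscypjf": the first step gives "ixjmqauearlh", and the second then gives "ixjmqauearl".

ixjmqauearl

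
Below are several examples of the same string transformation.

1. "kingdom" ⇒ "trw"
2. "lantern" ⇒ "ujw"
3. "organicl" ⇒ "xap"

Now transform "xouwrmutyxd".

gxd

The pattern: shift every letter 9 places forward in the alphabet (wrapping around), then keep only the first 3 characters.
On "xouwrmutyxd": the first step gives "gxdfavdchgm", and the second then gives "gxd".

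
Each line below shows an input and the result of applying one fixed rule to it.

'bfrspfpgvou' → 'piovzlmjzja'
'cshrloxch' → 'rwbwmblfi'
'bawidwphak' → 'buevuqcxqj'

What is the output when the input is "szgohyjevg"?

ypamtaibsd

The rule is to move the last 3 characters to the front (rotate right by 3), then shift every letter 6 places backward in the alphabet (wrapping around).
Starting from "szgohyjevg": after the first operation, "evgszgohyj"; after the second, "ypamtaibsd".
(Check on "bfrspfpgvou": → "voubfrspfpg" → "piovzlmjzja" ✓)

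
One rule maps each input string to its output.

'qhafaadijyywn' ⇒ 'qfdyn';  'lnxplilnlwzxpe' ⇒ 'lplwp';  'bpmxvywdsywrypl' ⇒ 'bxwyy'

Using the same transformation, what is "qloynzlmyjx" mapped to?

qylj

Looking at the pairs, the operation is to keep one character in every 3, starting at position 1 (positions 1st, 4th, 7th, ...).
"qloynzlmyjx" → "qylj".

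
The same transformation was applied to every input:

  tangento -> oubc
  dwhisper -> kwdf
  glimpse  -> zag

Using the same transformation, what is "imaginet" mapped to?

aubh

The pattern: keep every other character starting from the second (positions 2nd, 4th, 6th, ...), then shift every letter 12 places backward in the alphabet (wrapping around).
So "imaginet" becomes "aubh".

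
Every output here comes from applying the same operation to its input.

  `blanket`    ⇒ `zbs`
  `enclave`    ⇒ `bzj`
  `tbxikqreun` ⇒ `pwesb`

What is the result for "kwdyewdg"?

kmku

The rule is to keep every other character starting from the second (positions 2nd, 4th, 6th, ...), then shift every letter 12 places backward in the alphabet (wrapping around).
On "kwdyewdg": the first step gives "wywg", and the second then gives "kmku".
(Check on "tbxikqreun": → "biqen" → "pwesb" ✓)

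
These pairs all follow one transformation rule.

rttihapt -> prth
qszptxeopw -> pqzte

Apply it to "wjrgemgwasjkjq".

Looking at the pairs, the operation is to keep every other character starting from the first (positions 1st, 3rd, 5th, ...), then move the last character to the front.
For "wjrgemgwasjkjq", step one produces "wregajj"; step two turns that into "jwregaj".

jwregaj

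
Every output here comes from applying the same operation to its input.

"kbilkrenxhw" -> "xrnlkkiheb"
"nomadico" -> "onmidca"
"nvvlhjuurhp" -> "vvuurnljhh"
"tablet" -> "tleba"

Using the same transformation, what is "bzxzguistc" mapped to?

Each output is the input with this applied: delete the last character, then sort the characters into reverse alphabetical order.
On "bzxzguistc": the first step gives "bzxzguist", and the second then gives "zzxutsigb".
(Check on "tablet": → "table" → "tleba" ✓)

zzxutsigb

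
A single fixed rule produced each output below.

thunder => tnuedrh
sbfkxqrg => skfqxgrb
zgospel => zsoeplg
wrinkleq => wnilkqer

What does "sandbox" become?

sdnobxa

Rule — swap each adjacent pair of characters (1↔2, 3↔4, ...), then move the first character to the end.
Applying both steps to "sandbox": "asdnobx", then "sdnobxa".
(Check on "wrinkleq": → "rwnilkqe" → "wnilkqer" ✓)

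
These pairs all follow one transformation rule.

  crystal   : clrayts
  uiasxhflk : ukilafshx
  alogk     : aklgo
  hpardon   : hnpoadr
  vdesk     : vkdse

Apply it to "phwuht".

Looking at the pairs, the operation is to take characters alternately from the front and the back (1st, last, 2nd, 2nd-last, ...).
Doing the same to "phwuht": "pthhwu".

pthhwu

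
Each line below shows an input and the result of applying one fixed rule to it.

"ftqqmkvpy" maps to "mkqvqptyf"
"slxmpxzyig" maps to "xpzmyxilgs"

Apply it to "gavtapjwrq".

The rule is to take characters alternately from the front and the back (1st, last, 2nd, 2nd-last, ...), then reverse the string.
On "gavtapjwrq": the first step gives "gqarvwtjap", and the second then gives "pajtwvraqg".

pajtwvraqg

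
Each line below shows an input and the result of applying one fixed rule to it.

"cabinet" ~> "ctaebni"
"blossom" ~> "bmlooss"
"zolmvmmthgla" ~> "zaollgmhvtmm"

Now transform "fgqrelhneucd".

fdgcqureenlh

The pattern: take characters alternately from the front and the back (1st, last, 2nd, 2nd-last, ...).
On "fgqrelhneucd" that produces "fdgcqureenlh".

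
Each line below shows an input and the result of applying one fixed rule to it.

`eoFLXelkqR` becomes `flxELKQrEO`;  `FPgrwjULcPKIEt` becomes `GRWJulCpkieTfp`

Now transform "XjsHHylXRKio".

The transformation: flip the case of every letter, then move the first 2 characters to the end (rotate left by 2).
Applying both steps to "XjsHHylXRKio": "xJShhYLxrkIO", then "ShhYLxrkIOxJ".

ShhYLxrkIOxJ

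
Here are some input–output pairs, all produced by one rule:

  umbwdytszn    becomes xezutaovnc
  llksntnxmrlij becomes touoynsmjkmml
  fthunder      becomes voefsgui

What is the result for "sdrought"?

pvhiutes

What's happening: move the first 3 characters to the end (rotate left by 3), then shift every letter 1 place forward in the alphabet (wrapping around).
Working it through for "sdrought": intermediate "oughtsdr", final "pvhiutes".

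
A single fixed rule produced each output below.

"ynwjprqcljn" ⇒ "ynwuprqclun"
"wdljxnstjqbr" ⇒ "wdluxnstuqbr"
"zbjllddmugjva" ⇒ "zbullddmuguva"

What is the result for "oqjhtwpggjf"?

oquhtwpgguf

The transformation: replace every "j" with "u".
So "oqjhtwpggjf" becomes "oquhtwpgguf".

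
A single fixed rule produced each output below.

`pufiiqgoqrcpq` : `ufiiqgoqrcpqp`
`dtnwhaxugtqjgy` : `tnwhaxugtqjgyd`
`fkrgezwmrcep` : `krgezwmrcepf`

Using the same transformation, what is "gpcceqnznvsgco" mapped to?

The transformation: move the first character to the end.
"gpcceqnznvsgco" → "pcceqnznvsgcog".

pcceqnznvsgcog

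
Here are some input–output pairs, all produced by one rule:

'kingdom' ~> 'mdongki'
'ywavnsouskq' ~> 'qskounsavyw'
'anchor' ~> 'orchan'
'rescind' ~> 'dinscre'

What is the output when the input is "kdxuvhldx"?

What's happening: swap each adjacent pair of characters (1↔2, 3↔4, ...), then reverse the string.
Working it through for "kdxuvhldx": intermediate "dkuxhvdlx", final "xldvhxukd".

xldvhxukd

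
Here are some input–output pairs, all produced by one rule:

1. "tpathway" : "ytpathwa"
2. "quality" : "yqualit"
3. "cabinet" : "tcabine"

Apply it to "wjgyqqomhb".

bwjgyqqomh

The pattern: move the last character to the front.
Applying that to "wjgyqqomhb" gives "bwjgyqqomh".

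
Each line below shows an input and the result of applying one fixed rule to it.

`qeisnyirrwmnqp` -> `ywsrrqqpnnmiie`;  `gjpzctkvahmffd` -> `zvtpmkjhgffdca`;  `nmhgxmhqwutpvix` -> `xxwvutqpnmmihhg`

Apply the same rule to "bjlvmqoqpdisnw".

In each case the input is transformed by: sort the characters into reverse alphabetical order.
On "bjlvmqoqpdisnw" that produces "wvsqqponmljidb".

wvsqqponmljidb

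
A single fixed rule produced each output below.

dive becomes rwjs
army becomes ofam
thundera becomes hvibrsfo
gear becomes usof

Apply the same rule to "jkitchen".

The pattern: shift every letter 12 places backward in the alphabet (wrapping around).
On "jkitchen" that produces "xywhqvsb".

xywhqvsb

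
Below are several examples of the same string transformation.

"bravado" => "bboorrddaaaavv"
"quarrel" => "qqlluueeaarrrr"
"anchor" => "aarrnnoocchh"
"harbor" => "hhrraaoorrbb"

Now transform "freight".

Rule — take characters alternately from the front and the back (1st, last, 2nd, 2nd-last, ...), then double every character.
"freight" → "ftrhegi" → "ffttrrhheeggii".

ffttrrhheeggii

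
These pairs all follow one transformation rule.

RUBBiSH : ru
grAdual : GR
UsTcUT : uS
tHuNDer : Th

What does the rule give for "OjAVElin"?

The rule is to flip the case of every letter, then keep only the first 2 characters.
On "OjAVElin" that produces "oJ".

oJ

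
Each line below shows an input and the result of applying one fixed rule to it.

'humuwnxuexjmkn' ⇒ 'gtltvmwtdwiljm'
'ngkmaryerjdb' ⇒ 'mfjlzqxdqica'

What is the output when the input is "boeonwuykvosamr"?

Rule — shift every letter 1 place backward in the alphabet (wrapping around).
"boeonwuykvosamr" → "andnmvtxjunrzlq".

andnmvtxjunrzlq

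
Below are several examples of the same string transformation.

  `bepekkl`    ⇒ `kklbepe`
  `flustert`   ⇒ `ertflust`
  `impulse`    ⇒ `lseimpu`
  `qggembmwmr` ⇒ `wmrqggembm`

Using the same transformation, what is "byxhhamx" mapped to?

amxbyxhh

What's happening: move the last 3 characters to the front (rotate right by 3).
Applying that to "byxhhamx" gives "amxbyxhh".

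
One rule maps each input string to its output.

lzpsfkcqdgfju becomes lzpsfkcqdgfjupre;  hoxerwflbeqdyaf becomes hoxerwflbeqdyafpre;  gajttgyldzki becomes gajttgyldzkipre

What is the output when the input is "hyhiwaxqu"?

The rule is to append "pre".
For "hyhiwaxqu" the result is "hyhiwaxqupre".

hyhiwaxqupre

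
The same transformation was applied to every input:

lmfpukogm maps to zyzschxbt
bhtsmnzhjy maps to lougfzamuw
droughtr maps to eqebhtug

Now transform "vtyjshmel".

Rule — move the last character to the front, then shift every letter 13 places forward in the alphabet (wrapping around) — i.e. ROT13.
"vtyjshmel" → "lvtyjshme" → "yiglwfuzr".

yiglwfuzr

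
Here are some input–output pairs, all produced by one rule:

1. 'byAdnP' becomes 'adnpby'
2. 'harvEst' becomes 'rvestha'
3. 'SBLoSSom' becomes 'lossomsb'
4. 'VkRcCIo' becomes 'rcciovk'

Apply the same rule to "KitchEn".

The transformation: move the first 2 characters to the end (rotate left by 2), then convert every letter to lowercase.
On "KitchEn" that produces "tchenki".

tchenki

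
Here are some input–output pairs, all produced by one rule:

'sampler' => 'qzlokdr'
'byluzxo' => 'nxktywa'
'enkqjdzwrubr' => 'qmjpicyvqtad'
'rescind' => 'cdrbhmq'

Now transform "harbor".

The rule is to swap the first and last characters, then shift every letter 1 place backward in the alphabet (wrapping around).
Applying both steps to "harbor": "rarboh", then "qzqang".

qzqang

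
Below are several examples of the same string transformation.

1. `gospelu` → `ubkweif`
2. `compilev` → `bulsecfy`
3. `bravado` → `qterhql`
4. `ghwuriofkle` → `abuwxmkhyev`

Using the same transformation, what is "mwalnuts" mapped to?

kjicmqbd

Rule — move the last 3 characters to the front (rotate right by 3), then shift every letter 10 places backward in the alphabet (wrapping around).
On "mwalnuts": the first step gives "utsmwaln", and the second then gives "kjicmqbd".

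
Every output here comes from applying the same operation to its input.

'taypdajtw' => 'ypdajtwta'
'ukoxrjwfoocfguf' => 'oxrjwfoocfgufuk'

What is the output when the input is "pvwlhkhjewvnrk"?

wlhkhjewvnrkpv

Rule — move the first 2 characters to the end (rotate left by 2).
So "pvwlhkhjewvnrk" becomes "wlhkhjewvnrkpv".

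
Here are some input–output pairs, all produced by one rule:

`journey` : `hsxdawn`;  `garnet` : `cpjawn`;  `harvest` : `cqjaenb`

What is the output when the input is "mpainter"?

The rule is to move the last character to the front, then shift every letter 9 places forward in the alphabet (wrapping around).
"mpainter" → "rmpainte" → "avyjrwcn".
(Check on "journey": → "yjourne" → "hsxdawn" ✓)

avyjrwcn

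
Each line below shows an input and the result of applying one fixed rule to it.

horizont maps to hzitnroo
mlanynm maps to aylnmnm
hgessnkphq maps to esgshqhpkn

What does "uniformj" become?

The pattern: sort the characters into alphabetical order, then take characters alternately from the front and the back (1st, last, 2nd, 2nd-last, ...).
On "uniformj": the first step gives "fijmnoru", and the second then gives "fuirjomn".

fuirjomn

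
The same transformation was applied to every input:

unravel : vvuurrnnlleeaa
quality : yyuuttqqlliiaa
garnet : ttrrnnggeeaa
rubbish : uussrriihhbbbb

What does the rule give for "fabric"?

rriiffccbbaa

The transformation: sort the characters into reverse alphabetical order, then double every character.
"fabric" → "rriiffccbbaa".
(Check on "quality": → "yutqlia" → "yyuuttqqlliiaa" ✓)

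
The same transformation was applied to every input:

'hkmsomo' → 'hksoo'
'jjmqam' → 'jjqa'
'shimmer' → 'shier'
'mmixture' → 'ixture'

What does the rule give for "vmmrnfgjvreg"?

Looking at the pairs, the operation is to remove every "m".
So "vmmrnfgjvreg" becomes "vrnfgjvreg".

vrnfgjvreg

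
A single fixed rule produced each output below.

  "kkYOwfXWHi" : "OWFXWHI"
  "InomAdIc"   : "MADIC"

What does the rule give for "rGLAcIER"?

ACIER

Each output is the input with this applied: delete the first 3 characters, then convert every letter to uppercase.
Starting from "rGLAcIER": after the first operation, "AcIER"; after the second, "ACIER".
(Check on "kkYOwfXWHi": → "OwfXWHi" → "OWFXWHI" ✓)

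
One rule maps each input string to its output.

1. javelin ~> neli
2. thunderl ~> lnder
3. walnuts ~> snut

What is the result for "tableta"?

What's happening: delete the first 3 characters, then move the last character to the front.
Applying both steps to "tableta": "leta", then "alet".

alet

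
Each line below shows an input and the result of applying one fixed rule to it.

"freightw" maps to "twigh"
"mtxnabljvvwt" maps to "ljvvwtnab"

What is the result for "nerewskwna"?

Rule — delete the first 3 characters, then move the first 3 characters to the end (rotate left by 3).
"nerewskwna" → "ewskwna" → "kwnaews".

kwnaews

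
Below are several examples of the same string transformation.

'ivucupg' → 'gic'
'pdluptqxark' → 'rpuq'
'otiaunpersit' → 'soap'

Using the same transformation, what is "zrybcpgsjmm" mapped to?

The pattern: keep one character in every 3, starting at position 1 (positions 1st, 4th, 7th, ...), then move the last character to the front.
Applying both steps to "zrybcpgsjmm": "zbgm", then "mzbg".

mzbg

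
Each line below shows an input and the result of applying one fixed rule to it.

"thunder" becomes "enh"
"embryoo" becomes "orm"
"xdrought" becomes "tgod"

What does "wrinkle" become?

The pattern: keep every other character starting from the second (positions 2nd, 4th, 6th, ...), then reverse the string.
Working it through for "wrinkle": intermediate "rnl", final "lnr".

lnr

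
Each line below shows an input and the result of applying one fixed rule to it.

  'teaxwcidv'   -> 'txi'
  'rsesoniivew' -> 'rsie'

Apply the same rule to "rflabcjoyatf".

Rule — keep one character in every 3, starting at position 1 (positions 1st, 4th, 7th, ...).
So "rflabcjoyatf" becomes "raja".

raja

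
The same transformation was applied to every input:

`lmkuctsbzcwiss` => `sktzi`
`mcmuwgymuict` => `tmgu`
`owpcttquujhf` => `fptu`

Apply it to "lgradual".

The rule is to move the last 2 characters to the front (rotate right by 2), then keep one character in every 3, starting at position 2 (positions 2nd, 5th, 8th, ...).
"lgradual" → "allgradu" → "lru".

lru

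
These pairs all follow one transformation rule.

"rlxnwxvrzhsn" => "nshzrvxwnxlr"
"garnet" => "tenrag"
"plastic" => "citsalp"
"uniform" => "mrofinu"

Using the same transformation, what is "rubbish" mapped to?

Looking at the pairs, the operation is to reverse the string.
Applying that to "rubbish" gives "hsibbur".

hsibbur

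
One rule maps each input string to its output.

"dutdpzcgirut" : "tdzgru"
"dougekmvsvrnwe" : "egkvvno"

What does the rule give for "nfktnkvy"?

The rule is to keep every other character starting from the second (positions 2nd, 4th, 6th, ...), then swap the first and last characters.
So "nfktnkvy" becomes "ytkf".

ytkf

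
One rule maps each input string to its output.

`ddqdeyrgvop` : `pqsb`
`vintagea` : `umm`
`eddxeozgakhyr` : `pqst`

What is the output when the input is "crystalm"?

In each case the input is transformed by: shift every letter 12 places forward in the alphabet (wrapping around), then keep one character in every 3, starting at position 2 (positions 2nd, 5th, 8th, ...).
"crystalm" → "dfy".

dfy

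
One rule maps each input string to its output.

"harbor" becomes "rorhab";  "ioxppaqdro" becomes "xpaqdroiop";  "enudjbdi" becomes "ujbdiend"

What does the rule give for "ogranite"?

rniteoga

In each case the input is transformed by: move the first 3 characters to the end (rotate left by 3), then swap the first and last characters.
On "ogranite": the first step gives "aniteogr", and the second then gives "rniteoga".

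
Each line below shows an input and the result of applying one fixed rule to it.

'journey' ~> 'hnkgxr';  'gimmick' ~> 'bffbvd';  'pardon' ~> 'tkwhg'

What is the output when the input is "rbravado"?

Each output is the input with this applied: delete the first character, then shift every letter 7 places backward in the alphabet (wrapping around).
"rbravado" → "uktotwh".

uktotwh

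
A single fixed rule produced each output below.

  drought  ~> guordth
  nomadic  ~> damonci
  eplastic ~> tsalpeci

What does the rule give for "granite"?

Each output is the input with this applied: move the last 2 characters to the front (rotate right by 2), then reverse the string.
"granite" → "inarget".

inarget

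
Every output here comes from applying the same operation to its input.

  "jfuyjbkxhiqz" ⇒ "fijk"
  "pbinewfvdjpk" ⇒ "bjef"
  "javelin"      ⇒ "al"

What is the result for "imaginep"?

The transformation: take characters alternately from the front and the back (1st, last, 2nd, 2nd-last, ...), then keep one character in every 3, starting at position 3 (positions 3rd, 6th, 9th, ...).
For "imaginep", step one produces "ipmeangi"; step two turns that into "mn".

mn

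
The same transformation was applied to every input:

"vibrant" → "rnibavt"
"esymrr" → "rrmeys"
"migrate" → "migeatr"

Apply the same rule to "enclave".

leecavn

Each output is the input with this applied: sort the characters into reverse alphabetical order, then move the first 2 characters to the end (rotate left by 2).
"enclave" → "vnleeca" → "leecavn".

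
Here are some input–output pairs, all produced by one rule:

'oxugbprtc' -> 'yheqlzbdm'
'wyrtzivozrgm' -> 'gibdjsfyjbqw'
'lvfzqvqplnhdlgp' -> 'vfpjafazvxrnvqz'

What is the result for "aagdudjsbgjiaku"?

The rule is to shift every letter 10 places forward in the alphabet (wrapping around).
So "aagdudjsbgjiaku" becomes "kkqnentclqtskue".

kkqnentclqtskue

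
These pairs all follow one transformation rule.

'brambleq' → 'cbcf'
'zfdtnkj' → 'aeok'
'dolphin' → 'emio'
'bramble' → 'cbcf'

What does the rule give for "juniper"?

koqs

Each output is the input with this applied: keep every other character starting from the first (positions 1st, 3rd, 5th, ...), then shift every letter 1 place forward in the alphabet (wrapping around).
Applying both steps to "juniper": "jnpr", then "koqs".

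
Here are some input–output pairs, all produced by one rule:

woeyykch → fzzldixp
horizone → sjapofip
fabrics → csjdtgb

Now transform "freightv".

The pattern: shift every letter 1 place forward in the alphabet (wrapping around), then move the first 2 characters to the end (rotate left by 2).
"freightv" → "gsfjhiuw" → "fjhiuwgs".

fjhiuwgs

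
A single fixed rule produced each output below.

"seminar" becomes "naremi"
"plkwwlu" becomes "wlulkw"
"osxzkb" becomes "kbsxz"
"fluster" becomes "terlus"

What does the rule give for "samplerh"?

In each case the input is transformed by: delete the first character, then move the first 3 characters to the end (rotate left by 3).
On "samplerh" that produces "lerhamp".

lerhamp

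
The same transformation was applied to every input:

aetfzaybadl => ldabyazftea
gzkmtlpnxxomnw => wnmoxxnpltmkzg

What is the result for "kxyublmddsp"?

The transformation: reverse the string.
Doing the same to "kxyublmddsp": "psddmlbuyxk".

psddmlbuyxk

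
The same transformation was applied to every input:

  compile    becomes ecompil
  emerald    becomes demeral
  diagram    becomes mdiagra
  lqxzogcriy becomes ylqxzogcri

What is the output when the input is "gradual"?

lgradua

What's happening: move the last character to the front.
For "gradual" the result is "lgradua".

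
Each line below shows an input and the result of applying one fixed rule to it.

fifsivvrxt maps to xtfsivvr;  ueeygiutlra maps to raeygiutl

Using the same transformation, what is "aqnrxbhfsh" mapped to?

Rule — delete the first 2 characters, then move the last 2 characters to the front (rotate right by 2).
For "aqnrxbhfsh", step one produces "nrxbhfsh"; step two turns that into "shnrxbhf".

shnrxbhf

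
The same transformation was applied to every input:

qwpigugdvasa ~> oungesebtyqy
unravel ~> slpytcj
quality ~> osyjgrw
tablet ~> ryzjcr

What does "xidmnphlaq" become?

The transformation: shift every letter 2 places backward in the alphabet (wrapping around).
For "xidmnphlaq" the result is "vgbklnfjyo".

vgbklnfjyo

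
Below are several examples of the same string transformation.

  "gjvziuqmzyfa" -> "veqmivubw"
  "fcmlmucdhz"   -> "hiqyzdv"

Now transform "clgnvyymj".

jruuif

In each case the input is transformed by: delete the first 3 characters, then shift every letter 4 places backward in the alphabet (wrapping around).
"clgnvyymj" → "nvyymj" → "jruuif".
(Check on "fcmlmucdhz": → "lmucdhz" → "hiqyzdv" ✓)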